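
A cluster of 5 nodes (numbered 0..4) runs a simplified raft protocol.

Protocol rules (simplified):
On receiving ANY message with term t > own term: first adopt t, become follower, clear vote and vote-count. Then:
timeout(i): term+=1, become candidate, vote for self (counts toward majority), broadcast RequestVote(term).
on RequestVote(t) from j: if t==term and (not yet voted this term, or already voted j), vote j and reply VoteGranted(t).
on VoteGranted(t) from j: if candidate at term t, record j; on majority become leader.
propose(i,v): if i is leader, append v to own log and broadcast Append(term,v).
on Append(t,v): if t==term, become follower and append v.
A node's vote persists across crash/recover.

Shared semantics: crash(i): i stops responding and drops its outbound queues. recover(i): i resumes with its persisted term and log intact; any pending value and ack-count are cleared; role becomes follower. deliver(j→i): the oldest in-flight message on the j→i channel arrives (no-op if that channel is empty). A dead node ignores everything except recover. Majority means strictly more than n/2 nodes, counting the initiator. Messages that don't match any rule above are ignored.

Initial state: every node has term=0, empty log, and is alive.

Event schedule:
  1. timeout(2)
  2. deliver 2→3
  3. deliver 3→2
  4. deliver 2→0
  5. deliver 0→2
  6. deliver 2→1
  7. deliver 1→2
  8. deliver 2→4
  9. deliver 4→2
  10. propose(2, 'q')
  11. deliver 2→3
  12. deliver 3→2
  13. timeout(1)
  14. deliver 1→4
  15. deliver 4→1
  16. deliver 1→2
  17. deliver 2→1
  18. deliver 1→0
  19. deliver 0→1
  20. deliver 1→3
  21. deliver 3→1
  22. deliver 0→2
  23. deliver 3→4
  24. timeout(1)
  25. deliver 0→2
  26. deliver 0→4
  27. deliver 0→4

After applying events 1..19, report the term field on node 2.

2

e1 timeout(2): 2[cand,t=1,-]
e2 deliver 2→3: 3[foll,t=1,-]
e3 deliver 3→2: ·
e4 deliver 2→0: 0[foll,t=1,-]
e5 deliver 0→2: 2[lead,t=1,-]
e6 deliver 2→1: 1[foll,t=1,-]
e7 deliver 1→2: ·
e8 deliver 2→4: 4[foll,t=1,-]
e9 deliver 4→2: ·
e10 propose(2,'q'): 2[lead,t=1,q]
e11 deliver 2→3: 3[foll,t=1,q]
e12 deliver 3→2: ·
e13 timeout(1): 1[cand,t=2,-]
e14 deliver 1→4: 4[foll,t=2,-]
e15 deliver 4→1: ·
e16 deliver 1→2: 2[foll,t=2,q]
e17 deliver 2→1: ·
e18 deliver 1→0: 0[foll,t=2,-]
e19 deliver 0→1: 1[lead,t=2,-]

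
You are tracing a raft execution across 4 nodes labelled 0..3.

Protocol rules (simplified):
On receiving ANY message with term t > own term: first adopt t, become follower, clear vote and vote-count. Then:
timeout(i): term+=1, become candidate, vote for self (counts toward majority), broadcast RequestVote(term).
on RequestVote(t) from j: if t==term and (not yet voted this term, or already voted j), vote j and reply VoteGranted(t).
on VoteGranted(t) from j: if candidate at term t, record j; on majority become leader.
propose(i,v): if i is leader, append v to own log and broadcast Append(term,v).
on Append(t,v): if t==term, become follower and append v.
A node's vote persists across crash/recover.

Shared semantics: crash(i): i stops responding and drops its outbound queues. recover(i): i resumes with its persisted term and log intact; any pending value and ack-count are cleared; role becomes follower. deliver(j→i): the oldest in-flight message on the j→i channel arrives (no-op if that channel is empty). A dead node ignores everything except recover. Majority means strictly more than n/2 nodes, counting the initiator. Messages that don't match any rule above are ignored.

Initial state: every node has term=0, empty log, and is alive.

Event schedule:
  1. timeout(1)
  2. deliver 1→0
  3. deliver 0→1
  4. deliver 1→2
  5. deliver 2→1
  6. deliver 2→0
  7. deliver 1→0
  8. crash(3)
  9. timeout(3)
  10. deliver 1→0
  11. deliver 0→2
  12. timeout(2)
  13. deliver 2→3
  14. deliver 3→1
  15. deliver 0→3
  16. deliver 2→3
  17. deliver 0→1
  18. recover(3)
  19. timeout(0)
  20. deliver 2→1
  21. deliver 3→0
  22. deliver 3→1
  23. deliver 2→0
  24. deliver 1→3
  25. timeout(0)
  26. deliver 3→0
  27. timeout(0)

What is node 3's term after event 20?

step 1 timeout(1): 1={cand,t=1,log=-}
step 2 deliver 1→0: 0={foll,t=1,log=-}
step 3 deliver 0→1: —
step 4 deliver 1→2: 2={foll,t=1,log=-}
step 5 deliver 2→1: 1={lead,t=1,log=-}
step 6 deliver 2→0: —
step 7 deliver 1→0: —
step 8 crash(3): 3={✗foll,t=0,log=-}
step 9 timeout(3): —
step 10 deliver 1→0: —
step 11 deliver 0→2: —
step 12 timeout(2): 2={cand,t=2,log=-}
step 13 deliver 2→3: —
step 14 deliver 3→1: —
step 15 deliver 0→3: —
step 16 deliver 2→3: —
step 17 deliver 0→1: —
step 18 recover(3): 3={foll,t=0,log=-}
step 19 timeout(0): 0={cand,t=2,log=-}
step 20 deliver 2→1: 1={foll,t=2,log=-}

0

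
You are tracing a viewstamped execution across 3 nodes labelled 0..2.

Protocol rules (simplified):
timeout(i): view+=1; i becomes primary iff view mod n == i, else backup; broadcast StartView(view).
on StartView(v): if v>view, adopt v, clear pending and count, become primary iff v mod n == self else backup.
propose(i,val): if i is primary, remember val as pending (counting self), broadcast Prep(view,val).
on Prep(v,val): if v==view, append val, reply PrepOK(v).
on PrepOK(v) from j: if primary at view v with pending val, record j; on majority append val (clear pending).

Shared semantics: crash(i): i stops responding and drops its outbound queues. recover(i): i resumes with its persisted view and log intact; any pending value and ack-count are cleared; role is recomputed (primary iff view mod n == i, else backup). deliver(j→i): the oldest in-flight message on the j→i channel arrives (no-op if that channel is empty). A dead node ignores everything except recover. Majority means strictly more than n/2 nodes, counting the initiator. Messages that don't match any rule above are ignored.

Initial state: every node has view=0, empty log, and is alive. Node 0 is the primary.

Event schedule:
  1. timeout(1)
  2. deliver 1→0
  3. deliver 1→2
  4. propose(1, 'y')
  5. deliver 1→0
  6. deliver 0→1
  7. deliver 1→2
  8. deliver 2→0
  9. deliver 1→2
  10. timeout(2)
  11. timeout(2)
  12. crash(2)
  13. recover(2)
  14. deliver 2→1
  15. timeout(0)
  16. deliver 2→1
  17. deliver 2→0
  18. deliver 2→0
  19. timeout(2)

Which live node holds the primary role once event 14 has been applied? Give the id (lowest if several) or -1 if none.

1

e1 timeout(1): 1[prim,v=1,-]
e2 deliver 1→0: 0[back,v=1,-]
e3 deliver 1→2: 2[back,v=1,-]
e4 propose(1,'y'): ·
e5 deliver 1→0: 0[back,v=1,y]
e6 deliver 0→1: 1[prim,v=1,y]
e7 deliver 1→2: 2[back,v=1,y]
e8 deliver 2→0: ·
e9 deliver 1→2: ·
e10 timeout(2): 2[prim,v=2,y]
e11 timeout(2): 2[back,v=3,y]
e12 crash(2): 2[✗back,v=3,y]
e13 recover(2): 2[back,v=3,y]
e14 deliver 2→1: ·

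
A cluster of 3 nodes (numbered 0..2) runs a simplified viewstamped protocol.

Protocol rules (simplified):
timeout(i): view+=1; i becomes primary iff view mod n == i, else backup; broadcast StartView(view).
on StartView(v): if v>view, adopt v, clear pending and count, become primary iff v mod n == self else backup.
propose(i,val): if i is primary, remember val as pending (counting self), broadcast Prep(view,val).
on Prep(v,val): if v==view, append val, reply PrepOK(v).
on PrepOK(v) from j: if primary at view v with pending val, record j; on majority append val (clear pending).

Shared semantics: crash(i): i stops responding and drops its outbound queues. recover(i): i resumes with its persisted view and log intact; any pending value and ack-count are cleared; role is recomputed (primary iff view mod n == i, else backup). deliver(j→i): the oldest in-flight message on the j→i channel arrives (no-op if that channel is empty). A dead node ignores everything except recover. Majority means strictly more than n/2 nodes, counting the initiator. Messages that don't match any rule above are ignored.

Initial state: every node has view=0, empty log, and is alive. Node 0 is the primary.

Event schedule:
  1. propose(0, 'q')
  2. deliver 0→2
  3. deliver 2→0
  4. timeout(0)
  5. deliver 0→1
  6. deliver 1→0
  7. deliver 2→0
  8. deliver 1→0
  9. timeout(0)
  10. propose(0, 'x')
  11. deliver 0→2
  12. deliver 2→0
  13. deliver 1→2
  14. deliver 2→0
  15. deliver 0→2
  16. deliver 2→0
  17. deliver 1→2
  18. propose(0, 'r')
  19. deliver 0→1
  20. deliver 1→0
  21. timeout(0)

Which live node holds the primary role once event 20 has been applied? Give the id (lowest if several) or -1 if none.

1

[1] propose(0,'q') → ∅
[2] deliver 0→2 → N2(back v0 [q])
[3] deliver 2→0 → N0(prim v0 [q])
[4] timeout(0) → N0(back v1 [q])
[5] deliver 0→1 → N1(back v0 [q])
[6] deliver 1→0 → ∅
[7] deliver 2→0 → ∅
[8] deliver 1→0 → ∅
[9] timeout(0) → N0(back v2 [q])
[10] propose(0,'x') → ∅
[11] deliver 0→2 → N2(back v1 [q])
[12] deliver 2→0 → ∅
[13] deliver 1→2 → ∅
[14] deliver 2→0 → ∅
[15] deliver 0→2 → N2(prim v2 [q])
[16] deliver 2→0 → ∅
[17] deliver 1→2 → ∅
[18] propose(0,'r') → ∅
[19] deliver 0→1 → N1(prim v1 [q])
[20] deliver 1→0 → ∅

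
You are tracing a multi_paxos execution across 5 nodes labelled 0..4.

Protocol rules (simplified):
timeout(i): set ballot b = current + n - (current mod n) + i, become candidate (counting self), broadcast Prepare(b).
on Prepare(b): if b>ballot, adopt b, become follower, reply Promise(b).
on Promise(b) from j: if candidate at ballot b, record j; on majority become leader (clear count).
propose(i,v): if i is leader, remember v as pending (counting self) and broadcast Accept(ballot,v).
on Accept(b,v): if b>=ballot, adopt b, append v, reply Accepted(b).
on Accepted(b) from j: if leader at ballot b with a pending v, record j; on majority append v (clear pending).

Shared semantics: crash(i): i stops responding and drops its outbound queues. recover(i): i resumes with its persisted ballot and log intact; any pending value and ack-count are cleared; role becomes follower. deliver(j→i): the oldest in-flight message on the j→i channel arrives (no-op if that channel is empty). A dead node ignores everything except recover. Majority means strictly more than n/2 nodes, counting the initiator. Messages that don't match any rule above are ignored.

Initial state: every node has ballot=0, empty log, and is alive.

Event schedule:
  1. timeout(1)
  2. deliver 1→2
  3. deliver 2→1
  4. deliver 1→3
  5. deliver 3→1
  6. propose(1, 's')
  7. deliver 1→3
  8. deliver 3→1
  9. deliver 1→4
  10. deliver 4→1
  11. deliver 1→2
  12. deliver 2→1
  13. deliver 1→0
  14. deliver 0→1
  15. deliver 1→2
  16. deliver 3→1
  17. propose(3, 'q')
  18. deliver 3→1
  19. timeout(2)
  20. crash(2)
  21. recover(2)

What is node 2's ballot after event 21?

12

[1] timeout(1) → N1(cand b6 [-])
[2] deliver 1→2 → N2(foll b6 [-])
[3] deliver 2→1 → ∅
[4] deliver 1→3 → N3(foll b6 [-])
[5] deliver 3→1 → N1(lead b6 [-])
[6] propose(1,'s') → ∅
[7] deliver 1→3 → N3(foll b6 [s])
[8] deliver 3→1 → ∅
[9] deliver 1→4 → N4(foll b6 [-])
[10] deliver 4→1 → ∅
[11] deliver 1→2 → N2(foll b6 [s])
[12] deliver 2→1 → N1(lead b6 [s])
[13] deliver 1→0 → N0(foll b6 [-])
[14] deliver 0→1 → ∅
[15] deliver 1→2 → ∅
[16] deliver 3→1 → ∅
[17] propose(3,'q') → ∅
[18] deliver 3→1 → ∅
[19] timeout(2) → N2(cand b12 [s])
[20] crash(2) → N2(✗cand b12 [s])
[21] recover(2) → N2(foll b12 [s])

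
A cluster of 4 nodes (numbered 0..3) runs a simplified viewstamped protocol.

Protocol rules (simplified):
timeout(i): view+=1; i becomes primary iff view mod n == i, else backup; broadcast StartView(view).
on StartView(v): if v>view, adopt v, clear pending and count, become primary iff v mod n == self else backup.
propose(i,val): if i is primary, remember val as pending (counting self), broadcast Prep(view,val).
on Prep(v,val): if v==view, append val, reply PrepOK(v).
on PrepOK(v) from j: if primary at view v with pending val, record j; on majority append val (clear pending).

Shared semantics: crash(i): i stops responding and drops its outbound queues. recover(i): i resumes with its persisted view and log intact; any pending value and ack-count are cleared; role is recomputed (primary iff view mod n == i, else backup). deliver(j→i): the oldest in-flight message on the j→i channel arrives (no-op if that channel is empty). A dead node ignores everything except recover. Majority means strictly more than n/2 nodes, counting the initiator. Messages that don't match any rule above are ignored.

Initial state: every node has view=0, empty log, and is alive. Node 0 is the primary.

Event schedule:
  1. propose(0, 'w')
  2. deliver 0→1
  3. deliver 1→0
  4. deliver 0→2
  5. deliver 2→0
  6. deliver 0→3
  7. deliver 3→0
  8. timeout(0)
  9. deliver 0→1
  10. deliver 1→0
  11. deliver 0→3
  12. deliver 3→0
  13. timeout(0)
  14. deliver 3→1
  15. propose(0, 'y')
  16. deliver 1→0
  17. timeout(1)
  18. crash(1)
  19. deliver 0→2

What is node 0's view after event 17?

e1 propose(0,'w'): ·
e2 deliver 0→1: 1[back,v=0,w]
e3 deliver 1→0: ·
e4 deliver 0→2: 2[back,v=0,w]
e5 deliver 2→0: 0[prim,v=0,w]
e6 deliver 0→3: 3[back,v=0,w]
e7 deliver 3→0: ·
e8 timeout(0): 0[back,v=1,w]
e9 deliver 0→1: 1[prim,v=1,w]
e10 deliver 1→0: ·
e11 deliver 0→3: 3[back,v=1,w]
e12 deliver 3→0: ·
e13 timeout(0): 0[back,v=2,w]
e14 deliver 3→1: ·
e15 propose(0,'y'): ·
e16 deliver 1→0: ·
e17 timeout(1): 1[back,v=2,w]

2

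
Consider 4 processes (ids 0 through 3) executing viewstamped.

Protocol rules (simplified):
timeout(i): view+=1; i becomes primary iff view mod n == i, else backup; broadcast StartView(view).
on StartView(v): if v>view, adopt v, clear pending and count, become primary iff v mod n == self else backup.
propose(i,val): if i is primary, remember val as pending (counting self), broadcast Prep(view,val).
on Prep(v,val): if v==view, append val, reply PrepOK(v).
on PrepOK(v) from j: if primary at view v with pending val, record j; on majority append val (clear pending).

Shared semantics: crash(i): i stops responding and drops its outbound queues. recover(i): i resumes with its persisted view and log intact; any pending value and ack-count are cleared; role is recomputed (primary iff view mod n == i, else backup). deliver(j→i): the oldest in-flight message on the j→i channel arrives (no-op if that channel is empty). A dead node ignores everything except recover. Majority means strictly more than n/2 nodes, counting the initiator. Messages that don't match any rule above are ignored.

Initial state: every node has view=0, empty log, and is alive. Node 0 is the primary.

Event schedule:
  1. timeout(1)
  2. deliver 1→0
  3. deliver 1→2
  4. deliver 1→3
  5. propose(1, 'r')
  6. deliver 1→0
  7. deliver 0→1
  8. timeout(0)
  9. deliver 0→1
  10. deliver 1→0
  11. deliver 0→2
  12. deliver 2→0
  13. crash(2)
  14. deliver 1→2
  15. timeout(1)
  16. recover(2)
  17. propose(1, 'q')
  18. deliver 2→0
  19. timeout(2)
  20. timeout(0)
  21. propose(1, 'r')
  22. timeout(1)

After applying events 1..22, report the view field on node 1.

4

1. timeout(1):  <1:prim v1 ->
2. deliver 1→0:  <0:back v1 ->
3. deliver 1→2:  <2:back v1 ->
4. deliver 1→3:  <3:back v1 ->
5. propose(1,'r'):  nop
6. deliver 1→0:  <0:back v1 r>
7. deliver 0→1:  nop
8. timeout(0):  <0:back v2 r>
9. deliver 0→1:  <1:back v2 ->
10. deliver 1→0:  nop
11. deliver 0→2:  <2:prim v2 ->
12. deliver 2→0:  nop
13. crash(2):  <2:✗prim v2 ->
14. deliver 1→2:  nop
15. timeout(1):  <1:back v3 ->
16. recover(2):  <2:prim v2 ->
17. propose(1,'q'):  nop
18. deliver 2→0:  nop
19. timeout(2):  <2:back v3 ->
20. timeout(0):  <0:back v3 r>
21. propose(1,'r'):  nop
22. timeout(1):  <1:back v4 ->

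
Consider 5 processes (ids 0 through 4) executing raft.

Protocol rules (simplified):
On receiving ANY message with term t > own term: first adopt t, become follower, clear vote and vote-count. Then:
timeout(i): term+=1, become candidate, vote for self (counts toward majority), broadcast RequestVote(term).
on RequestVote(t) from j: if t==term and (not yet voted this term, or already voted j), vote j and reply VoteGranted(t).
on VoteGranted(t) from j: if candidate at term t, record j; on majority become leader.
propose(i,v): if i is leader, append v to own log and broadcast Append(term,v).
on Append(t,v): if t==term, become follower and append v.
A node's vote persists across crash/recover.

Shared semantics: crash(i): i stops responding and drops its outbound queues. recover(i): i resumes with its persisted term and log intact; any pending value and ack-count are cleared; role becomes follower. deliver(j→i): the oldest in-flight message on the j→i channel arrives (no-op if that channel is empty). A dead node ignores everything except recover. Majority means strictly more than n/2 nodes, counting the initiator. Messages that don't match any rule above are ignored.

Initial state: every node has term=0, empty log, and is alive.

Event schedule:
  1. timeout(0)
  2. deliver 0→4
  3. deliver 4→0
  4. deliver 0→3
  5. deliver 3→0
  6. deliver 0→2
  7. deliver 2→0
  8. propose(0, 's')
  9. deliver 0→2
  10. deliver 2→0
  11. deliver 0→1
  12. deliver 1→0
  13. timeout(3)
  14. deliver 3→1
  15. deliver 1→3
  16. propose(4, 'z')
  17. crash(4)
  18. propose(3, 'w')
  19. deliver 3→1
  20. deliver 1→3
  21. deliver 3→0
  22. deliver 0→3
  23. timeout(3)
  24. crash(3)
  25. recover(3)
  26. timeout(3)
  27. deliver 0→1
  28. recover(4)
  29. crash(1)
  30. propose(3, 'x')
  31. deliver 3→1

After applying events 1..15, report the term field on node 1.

2

e1 timeout(0): 0[cand,t=1,-]
e2 deliver 0→4: 4[foll,t=1,-]
e3 deliver 4→0: ·
e4 deliver 0→3: 3[foll,t=1,-]
e5 deliver 3→0: 0[lead,t=1,-]
e6 deliver 0→2: 2[foll,t=1,-]
e7 deliver 2→0: ·
e8 propose(0,'s'): 0[lead,t=1,s]
e9 deliver 0→2: 2[foll,t=1,s]
e10 deliver 2→0: ·
e11 deliver 0→1: 1[foll,t=1,-]
e12 deliver 1→0: ·
e13 timeout(3): 3[cand,t=2,-]
e14 deliver 3→1: 1[foll,t=2,-]
e15 deliver 1→3: ·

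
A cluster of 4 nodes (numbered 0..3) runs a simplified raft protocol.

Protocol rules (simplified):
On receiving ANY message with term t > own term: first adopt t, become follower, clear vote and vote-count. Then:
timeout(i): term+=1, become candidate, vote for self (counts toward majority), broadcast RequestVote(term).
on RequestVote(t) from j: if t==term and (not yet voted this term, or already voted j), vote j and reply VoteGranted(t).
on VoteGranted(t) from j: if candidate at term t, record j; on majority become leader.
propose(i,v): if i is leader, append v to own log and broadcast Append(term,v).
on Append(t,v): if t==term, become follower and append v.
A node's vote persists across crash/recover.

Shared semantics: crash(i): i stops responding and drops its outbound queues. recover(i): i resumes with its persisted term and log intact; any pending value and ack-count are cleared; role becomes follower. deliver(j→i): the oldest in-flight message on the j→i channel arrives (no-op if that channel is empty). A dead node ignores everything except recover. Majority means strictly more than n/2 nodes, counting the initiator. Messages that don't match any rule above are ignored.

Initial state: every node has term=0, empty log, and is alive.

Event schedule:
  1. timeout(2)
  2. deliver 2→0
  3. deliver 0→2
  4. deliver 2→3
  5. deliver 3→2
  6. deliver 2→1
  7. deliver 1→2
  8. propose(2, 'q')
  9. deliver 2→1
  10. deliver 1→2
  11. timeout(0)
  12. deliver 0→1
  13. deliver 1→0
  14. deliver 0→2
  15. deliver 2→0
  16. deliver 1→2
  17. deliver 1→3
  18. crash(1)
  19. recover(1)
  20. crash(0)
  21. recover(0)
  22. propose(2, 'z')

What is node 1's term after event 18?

2

after 1 — timeout(2): n2:cand/t1/[-]
after 2 — deliver 2→0: n0:foll/t1/[-]
after 3 — deliver 0→2: ·
after 4 — deliver 2→3: n3:foll/t1/[-]
after 5 — deliver 3→2: n2:lead/t1/[-]
after 6 — deliver 2→1: n1:foll/t1/[-]
after 7 — deliver 1→2: ·
after 8 — propose(2,'q'): n2:lead/t1/[q]
after 9 — deliver 2→1: n1:foll/t1/[q]
after 10 — deliver 1→2: ·
after 11 — timeout(0): n0:cand/t2/[-]
after 12 — deliver 0→1: n1:foll/t2/[q]
after 13 — deliver 1→0: ·
after 14 — deliver 0→2: n2:foll/t2/[q]
after 15 — deliver 2→0: ·
after 16 — deliver 1→2: ·
after 17 — deliver 1→3: ·
after 18 — crash(1): n1:✗foll/t2/[q]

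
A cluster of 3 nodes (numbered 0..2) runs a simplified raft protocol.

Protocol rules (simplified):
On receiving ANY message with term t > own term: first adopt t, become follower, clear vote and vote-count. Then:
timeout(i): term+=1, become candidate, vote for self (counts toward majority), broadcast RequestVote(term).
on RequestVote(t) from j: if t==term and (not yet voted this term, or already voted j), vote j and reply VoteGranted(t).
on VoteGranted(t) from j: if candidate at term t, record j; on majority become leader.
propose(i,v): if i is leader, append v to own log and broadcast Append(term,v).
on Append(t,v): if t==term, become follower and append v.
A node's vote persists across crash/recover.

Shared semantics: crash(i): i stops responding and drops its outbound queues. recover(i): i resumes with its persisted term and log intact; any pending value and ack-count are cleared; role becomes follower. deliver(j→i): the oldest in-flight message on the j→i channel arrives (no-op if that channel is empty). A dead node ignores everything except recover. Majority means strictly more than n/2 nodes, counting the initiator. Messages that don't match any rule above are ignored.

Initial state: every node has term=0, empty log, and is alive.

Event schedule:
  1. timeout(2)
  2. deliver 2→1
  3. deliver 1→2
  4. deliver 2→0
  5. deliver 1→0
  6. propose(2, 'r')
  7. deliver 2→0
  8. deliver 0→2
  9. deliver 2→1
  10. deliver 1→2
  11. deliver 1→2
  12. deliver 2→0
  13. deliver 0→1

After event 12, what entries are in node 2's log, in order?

after 1 — timeout(2): n2:cand/t1/[-]
after 2 — deliver 2→1: n1:foll/t1/[-]
after 3 — deliver 1→2: n2:lead/t1/[-]
after 4 — deliver 2→0: n0:foll/t1/[-]
after 5 — deliver 1→0: ·
after 6 — propose(2,'r'): n2:lead/t1/[r]
after 7 — deliver 2→0: n0:foll/t1/[r]
after 8 — deliver 0→2: ·
after 9 — deliver 2→1: n1:foll/t1/[r]
after 10 — deliver 1→2: ·
after 11 — deliver 1→2: ·
after 12 — deliver 2→0: ·

r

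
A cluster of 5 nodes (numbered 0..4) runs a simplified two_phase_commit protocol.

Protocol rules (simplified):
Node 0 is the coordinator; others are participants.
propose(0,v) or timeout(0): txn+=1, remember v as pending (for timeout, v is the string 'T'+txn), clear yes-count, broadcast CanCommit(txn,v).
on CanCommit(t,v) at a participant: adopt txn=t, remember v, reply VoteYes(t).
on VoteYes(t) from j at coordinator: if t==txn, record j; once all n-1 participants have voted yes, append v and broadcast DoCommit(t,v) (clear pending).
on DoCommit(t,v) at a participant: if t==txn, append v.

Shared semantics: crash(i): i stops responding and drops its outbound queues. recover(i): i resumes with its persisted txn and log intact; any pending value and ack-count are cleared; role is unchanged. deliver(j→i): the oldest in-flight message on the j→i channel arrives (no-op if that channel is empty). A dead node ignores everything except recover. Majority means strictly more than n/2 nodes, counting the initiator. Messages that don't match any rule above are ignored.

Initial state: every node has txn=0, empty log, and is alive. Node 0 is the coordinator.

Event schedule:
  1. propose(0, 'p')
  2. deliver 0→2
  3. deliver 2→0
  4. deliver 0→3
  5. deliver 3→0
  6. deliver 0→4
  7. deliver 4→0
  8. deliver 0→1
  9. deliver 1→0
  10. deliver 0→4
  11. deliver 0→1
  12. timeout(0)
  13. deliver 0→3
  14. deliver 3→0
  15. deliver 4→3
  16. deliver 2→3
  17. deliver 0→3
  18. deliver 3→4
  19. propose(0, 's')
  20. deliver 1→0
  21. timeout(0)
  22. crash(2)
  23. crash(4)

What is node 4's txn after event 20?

1

after 1 — propose(0,'p'): n0:coor/t1/[-]
after 2 — deliver 0→2: n2:part/t1/[-]
after 3 — deliver 2→0: ·
after 4 — deliver 0→3: n3:part/t1/[-]
after 5 — deliver 3→0: ·
after 6 — deliver 0→4: n4:part/t1/[-]
after 7 — deliver 4→0: ·
after 8 — deliver 0→1: n1:part/t1/[-]
after 9 — deliver 1→0: n0:coor/t1/[p]
after 10 — deliver 0→4: n4:part/t1/[p]
after 11 — deliver 0→1: n1:part/t1/[p]
after 12 — timeout(0): n0:coor/t2/[p]
after 13 — deliver 0→3: n3:part/t1/[p]
after 14 — deliver 3→0: ·
after 15 — deliver 4→3: ·
after 16 — deliver 2→3: ·
after 17 — deliver 0→3: n3:part/t2/[p]
after 18 — deliver 3→4: ·
after 19 — propose(0,'s'): n0:coor/t3/[p]
after 20 — deliver 1→0: ·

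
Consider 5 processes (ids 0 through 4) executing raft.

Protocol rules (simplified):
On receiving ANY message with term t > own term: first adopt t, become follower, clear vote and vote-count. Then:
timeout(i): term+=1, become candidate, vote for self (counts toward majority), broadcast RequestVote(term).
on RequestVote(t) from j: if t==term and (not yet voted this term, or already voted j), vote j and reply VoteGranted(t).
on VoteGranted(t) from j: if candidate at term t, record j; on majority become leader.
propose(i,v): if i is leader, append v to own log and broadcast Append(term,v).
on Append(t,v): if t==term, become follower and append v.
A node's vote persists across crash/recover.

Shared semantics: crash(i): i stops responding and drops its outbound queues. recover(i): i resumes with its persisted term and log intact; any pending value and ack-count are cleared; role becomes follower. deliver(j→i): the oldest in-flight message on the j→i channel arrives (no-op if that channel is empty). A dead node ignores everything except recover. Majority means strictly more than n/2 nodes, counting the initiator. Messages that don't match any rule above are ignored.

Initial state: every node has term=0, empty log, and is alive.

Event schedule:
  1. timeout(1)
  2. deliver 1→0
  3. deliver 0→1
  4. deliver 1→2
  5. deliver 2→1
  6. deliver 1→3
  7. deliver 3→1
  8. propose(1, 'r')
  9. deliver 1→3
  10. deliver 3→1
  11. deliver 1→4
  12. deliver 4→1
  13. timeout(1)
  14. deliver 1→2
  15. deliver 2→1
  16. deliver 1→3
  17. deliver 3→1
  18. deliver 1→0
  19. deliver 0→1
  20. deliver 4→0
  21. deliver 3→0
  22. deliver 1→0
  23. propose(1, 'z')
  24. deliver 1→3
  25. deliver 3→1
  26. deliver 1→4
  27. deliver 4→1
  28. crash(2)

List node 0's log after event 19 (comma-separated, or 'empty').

r

1. timeout(1):  <1:cand t1 ->
2. deliver 1→0:  <0:foll t1 ->
3. deliver 0→1:  nop
4. deliver 1→2:  <2:foll t1 ->
5. deliver 2→1:  <1:lead t1 ->
6. deliver 1→3:  <3:foll t1 ->
7. deliver 3→1:  nop
8. propose(1,'r'):  <1:lead t1 r>
9. deliver 1→3:  <3:foll t1 r>
10. deliver 3→1:  nop
11. deliver 1→4:  <4:foll t1 ->
12. deliver 4→1:  nop
13. timeout(1):  <1:cand t2 r>
14. deliver 1→2:  <2:foll t1 r>
15. deliver 2→1:  nop
16. deliver 1→3:  <3:foll t2 r>
17. deliver 3→1:  nop
18. deliver 1→0:  <0:foll t1 r>
19. deliver 0→1:  nop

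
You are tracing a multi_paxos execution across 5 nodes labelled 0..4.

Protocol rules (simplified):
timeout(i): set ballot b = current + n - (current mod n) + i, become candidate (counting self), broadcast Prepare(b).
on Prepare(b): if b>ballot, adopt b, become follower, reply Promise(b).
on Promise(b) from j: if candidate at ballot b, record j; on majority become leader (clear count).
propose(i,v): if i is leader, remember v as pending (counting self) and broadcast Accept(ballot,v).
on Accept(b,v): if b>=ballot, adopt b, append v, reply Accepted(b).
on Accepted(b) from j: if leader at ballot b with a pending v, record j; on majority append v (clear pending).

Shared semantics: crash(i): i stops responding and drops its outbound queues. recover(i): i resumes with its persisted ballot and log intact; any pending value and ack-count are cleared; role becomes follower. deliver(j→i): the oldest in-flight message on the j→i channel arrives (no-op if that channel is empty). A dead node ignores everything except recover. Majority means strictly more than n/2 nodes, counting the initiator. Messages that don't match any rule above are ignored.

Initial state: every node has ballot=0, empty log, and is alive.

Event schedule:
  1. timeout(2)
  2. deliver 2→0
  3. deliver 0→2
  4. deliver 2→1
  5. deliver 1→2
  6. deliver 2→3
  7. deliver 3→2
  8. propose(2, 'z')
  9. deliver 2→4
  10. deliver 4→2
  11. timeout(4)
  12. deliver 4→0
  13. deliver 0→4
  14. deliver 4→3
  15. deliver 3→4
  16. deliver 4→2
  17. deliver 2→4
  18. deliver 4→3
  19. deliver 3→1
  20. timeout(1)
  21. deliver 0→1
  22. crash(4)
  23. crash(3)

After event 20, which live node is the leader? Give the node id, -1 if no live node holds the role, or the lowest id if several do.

4

after 1 — timeout(2): n2:cand/b7/[-]
after 2 — deliver 2→0: n0:foll/b7/[-]
after 3 — deliver 0→2: ·
after 4 — deliver 2→1: n1:foll/b7/[-]
after 5 — deliver 1→2: n2:lead/b7/[-]
after 6 — deliver 2→3: n3:foll/b7/[-]
after 7 — deliver 3→2: ·
after 8 — propose(2,'z'): ·
after 9 — deliver 2→4: n4:foll/b7/[-]
after 10 — deliver 4→2: ·
after 11 — timeout(4): n4:cand/b14/[-]
after 12 — deliver 4→0: n0:foll/b14/[-]
after 13 — deliver 0→4: ·
after 14 — deliver 4→3: n3:foll/b14/[-]
after 15 — deliver 3→4: n4:lead/b14/[-]
after 16 — deliver 4→2: n2:foll/b14/[-]
after 17 — deliver 2→4: ·
after 18 — deliver 4→3: ·
after 19 — deliver 3→1: ·
after 20 — timeout(1): n1:cand/b11/[-]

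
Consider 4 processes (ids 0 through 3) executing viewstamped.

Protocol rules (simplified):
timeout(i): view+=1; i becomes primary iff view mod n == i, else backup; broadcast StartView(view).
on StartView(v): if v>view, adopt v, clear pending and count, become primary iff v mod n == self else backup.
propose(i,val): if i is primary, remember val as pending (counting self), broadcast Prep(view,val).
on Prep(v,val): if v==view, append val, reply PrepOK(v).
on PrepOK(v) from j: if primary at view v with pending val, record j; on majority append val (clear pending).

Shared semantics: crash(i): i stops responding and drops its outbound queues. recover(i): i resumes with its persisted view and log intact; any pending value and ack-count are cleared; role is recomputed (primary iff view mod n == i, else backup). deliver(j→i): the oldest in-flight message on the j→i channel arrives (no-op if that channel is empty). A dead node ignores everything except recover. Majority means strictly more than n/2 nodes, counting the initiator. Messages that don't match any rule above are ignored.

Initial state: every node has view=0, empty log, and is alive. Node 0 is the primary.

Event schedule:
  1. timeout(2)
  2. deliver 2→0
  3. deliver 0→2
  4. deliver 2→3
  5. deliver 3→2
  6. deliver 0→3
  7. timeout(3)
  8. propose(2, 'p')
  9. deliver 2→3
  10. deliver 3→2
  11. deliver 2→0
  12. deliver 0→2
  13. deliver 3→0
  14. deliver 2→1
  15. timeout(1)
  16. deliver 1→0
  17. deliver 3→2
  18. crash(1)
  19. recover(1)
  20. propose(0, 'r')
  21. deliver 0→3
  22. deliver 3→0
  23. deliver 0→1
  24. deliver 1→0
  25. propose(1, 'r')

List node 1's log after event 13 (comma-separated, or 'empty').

empty

e1 timeout(2): 2[back,v=1,-]
e2 deliver 2→0: 0[back,v=1,-]
e3 deliver 0→2: ·
e4 deliver 2→3: 3[back,v=1,-]
e5 deliver 3→2: ·
e6 deliver 0→3: ·
e7 timeout(3): 3[back,v=2,-]
e8 propose(2,'p'): ·
e9 deliver 2→3: ·
e10 deliver 3→2: 2[prim,v=2,-]
e11 deliver 2→0: ·
e12 deliver 0→2: ·
e13 deliver 3→0: 0[back,v=2,-]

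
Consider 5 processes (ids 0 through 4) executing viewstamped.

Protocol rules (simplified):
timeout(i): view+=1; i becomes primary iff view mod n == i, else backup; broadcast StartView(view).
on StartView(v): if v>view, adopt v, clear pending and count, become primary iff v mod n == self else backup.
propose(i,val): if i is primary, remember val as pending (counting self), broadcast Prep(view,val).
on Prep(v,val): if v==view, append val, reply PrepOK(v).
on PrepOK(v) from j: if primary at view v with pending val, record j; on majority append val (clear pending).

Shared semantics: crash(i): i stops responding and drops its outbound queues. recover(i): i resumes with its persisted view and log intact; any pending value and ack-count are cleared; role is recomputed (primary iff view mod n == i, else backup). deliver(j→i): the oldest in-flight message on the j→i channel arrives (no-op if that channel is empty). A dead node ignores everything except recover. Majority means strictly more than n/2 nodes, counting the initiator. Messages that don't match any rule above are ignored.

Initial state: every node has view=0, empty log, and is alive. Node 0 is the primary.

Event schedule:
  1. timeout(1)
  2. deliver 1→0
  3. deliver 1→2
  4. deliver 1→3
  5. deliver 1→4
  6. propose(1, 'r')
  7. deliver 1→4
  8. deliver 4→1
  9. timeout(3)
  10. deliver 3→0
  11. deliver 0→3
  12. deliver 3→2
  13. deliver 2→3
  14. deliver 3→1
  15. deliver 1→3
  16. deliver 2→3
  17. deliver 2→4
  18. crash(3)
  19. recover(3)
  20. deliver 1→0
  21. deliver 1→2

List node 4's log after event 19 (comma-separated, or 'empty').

[1] timeout(1) → N1(prim v1 [-])
[2] deliver 1→0 → N0(back v1 [-])
[3] deliver 1→2 → N2(back v1 [-])
[4] deliver 1→3 → N3(back v1 [-])
[5] deliver 1→4 → N4(back v1 [-])
[6] propose(1,'r') → ∅
[7] deliver 1→4 → N4(back v1 [r])
[8] deliver 4→1 → ∅
[9] timeout(3) → N3(back v2 [-])
[10] deliver 3→0 → N0(back v2 [-])
[11] deliver 0→3 → ∅
[12] deliver 3→2 → N2(prim v2 [-])
[13] deliver 2→3 → ∅
[14] deliver 3→1 → N1(back v2 [-])
[15] deliver 1→3 → ∅
[16] deliver 2→3 → ∅
[17] deliver 2→4 → ∅
[18] crash(3) → N3(✗back v2 [-])
[19] recover(3) → N3(back v2 [-])

r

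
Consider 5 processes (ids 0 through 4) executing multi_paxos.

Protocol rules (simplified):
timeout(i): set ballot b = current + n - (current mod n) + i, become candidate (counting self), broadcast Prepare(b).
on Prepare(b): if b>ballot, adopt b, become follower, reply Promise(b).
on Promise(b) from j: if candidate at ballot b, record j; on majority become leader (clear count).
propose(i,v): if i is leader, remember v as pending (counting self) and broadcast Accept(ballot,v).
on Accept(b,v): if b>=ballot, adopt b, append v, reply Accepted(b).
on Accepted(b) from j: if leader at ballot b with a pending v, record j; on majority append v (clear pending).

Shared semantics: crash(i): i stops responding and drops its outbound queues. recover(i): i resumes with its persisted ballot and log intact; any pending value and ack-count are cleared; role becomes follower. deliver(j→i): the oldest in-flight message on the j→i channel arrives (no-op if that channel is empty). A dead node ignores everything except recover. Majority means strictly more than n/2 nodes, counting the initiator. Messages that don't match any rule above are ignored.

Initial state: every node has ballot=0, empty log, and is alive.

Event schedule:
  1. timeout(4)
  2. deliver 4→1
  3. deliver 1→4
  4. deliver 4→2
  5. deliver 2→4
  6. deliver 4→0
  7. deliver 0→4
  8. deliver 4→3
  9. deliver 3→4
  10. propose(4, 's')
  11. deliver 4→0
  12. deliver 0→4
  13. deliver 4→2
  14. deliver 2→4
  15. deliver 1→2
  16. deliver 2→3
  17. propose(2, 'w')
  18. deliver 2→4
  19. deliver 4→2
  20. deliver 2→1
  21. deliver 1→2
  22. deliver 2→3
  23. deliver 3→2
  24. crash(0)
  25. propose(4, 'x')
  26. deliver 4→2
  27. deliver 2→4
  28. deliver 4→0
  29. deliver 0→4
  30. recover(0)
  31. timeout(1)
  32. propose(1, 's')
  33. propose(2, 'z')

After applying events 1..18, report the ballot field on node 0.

after 1 — timeout(4): n4:cand/b9/[-]
after 2 — deliver 4→1: n1:foll/b9/[-]
after 3 — deliver 1→4: ·
after 4 — deliver 4→2: n2:foll/b9/[-]
after 5 — deliver 2→4: n4:lead/b9/[-]
after 6 — deliver 4→0: n0:foll/b9/[-]
after 7 — deliver 0→4: ·
after 8 — deliver 4→3: n3:foll/b9/[-]
after 9 — deliver 3→4: ·
after 10 — propose(4,'s'): ·
after 11 — deliver 4→0: n0:foll/b9/[s]
after 12 — deliver 0→4: ·
after 13 — deliver 4→2: n2:foll/b9/[s]
after 14 — deliver 2→4: n4:lead/b9/[s]
after 15 — deliver 1→2: ·
after 16 — deliver 2→3: ·
after 17 — propose(2,'w'): ·
after 18 — deliver 2→4: ·

9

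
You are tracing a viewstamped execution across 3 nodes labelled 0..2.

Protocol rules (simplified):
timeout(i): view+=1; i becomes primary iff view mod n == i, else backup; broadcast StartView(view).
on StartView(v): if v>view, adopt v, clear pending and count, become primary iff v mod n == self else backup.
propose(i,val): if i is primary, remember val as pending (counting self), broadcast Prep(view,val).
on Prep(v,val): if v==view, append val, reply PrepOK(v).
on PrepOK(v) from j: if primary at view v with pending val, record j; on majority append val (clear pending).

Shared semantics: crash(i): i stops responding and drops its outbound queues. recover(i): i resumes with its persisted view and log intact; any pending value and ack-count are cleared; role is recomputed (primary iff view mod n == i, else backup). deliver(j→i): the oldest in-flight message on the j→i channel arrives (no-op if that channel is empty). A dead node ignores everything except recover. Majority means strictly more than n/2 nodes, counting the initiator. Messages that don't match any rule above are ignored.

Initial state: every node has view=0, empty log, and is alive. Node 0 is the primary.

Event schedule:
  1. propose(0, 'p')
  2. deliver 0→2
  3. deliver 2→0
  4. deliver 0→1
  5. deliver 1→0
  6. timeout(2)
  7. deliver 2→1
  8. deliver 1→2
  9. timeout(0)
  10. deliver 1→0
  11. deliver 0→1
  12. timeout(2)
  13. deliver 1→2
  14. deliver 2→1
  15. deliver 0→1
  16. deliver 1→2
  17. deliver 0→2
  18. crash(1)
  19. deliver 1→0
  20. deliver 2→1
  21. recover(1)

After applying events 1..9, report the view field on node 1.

[1] propose(0,'p') → ∅
[2] deliver 0→2 → N2(back v0 [p])
[3] deliver 2→0 → N0(prim v0 [p])
[4] deliver 0→1 → N1(back v0 [p])
[5] deliver 1→0 → ∅
[6] timeout(2) → N2(back v1 [p])
[7] deliver 2→1 → N1(prim v1 [p])
[8] deliver 1→2 → ∅
[9] timeout(0) → N0(back v1 [p])

1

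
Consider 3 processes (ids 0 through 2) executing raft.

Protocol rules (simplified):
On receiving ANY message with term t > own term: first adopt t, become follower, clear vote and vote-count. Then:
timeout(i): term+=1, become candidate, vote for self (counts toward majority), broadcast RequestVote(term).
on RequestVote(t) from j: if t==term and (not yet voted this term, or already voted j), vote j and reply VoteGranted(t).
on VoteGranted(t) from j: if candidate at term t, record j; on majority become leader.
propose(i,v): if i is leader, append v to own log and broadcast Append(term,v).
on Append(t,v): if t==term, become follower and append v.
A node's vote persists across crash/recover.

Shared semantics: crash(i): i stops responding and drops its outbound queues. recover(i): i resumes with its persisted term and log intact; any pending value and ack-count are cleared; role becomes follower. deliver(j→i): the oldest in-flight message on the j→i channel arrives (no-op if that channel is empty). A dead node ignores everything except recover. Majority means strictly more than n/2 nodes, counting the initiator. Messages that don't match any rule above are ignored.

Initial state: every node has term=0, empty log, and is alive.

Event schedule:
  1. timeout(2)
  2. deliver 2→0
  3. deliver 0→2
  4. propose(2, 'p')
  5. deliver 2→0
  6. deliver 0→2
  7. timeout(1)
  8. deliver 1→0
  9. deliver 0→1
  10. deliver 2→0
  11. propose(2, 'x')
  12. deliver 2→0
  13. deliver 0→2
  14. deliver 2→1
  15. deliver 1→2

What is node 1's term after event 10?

step 1 timeout(2): 2={cand,t=1,log=-}
step 2 deliver 2→0: 0={foll,t=1,log=-}
step 3 deliver 0→2: 2={lead,t=1,log=-}
step 4 propose(2,'p'): 2={lead,t=1,log=p}
step 5 deliver 2→0: 0={foll,t=1,log=p}
step 6 deliver 0→2: —
step 7 timeout(1): 1={cand,t=1,log=-}
step 8 deliver 1→0: —
step 9 deliver 0→1: —
step 10 deliver 2→0: —

1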